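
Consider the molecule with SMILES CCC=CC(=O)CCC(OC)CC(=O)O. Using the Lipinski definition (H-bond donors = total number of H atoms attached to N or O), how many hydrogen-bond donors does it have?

1

Donors: find every N or O and count the H atoms it carries.
  atom 6 (O): bond orders sum to 2 → 0 H
  atom 10 (O): bond orders sum to 2 → 0 H
  atom 14 (O): bond orders sum to 2 → 0 H
  atom 15 (O): bond orders sum to 1 → 1 H
Lipinski HBD = 1.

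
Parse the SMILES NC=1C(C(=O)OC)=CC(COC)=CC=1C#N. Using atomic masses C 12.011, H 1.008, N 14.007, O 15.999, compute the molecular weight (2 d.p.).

220.23 g/mol

First, the molecular formula is C11H12N2O3 (counting implicit H from valence).
  C: 11 × 12.011 = 132.121
  H: 12 × 1.008 = 12.096
  N: 2 × 14.007 = 28.014
  O: 3 × 15.999 = 47.997
Sum: 11×12.011 + 12×1.008 + 2×14.007 + 3×15.999 = 220.228 → 220.23 g/mol.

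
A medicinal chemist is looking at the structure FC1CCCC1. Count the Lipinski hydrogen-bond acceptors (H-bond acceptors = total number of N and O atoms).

N atoms: 0; O atoms: 0.
Lipinski HBA = 0 + 0 = 0.

0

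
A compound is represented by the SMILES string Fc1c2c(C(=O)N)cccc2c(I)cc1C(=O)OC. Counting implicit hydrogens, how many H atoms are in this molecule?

Walk through each heavy atom and fill implicit hydrogens from standard valence (C 4, N 3, O 2, S 2, halogen 1); for lowercase aromatic atoms, an aromatic c carries 1 H when it has two neighbours and 0 H with three, and aromatic n carries 0 H:
  atom 1: F (halogen, monovalent) → 0 H
  atom 2: aromatic c, 3 neighbours → 0 H
  atom 3: aromatic c, 3 neighbours → 0 H
  atom 4: aromatic c, 3 neighbours → 0 H
  atom 5: C, bond orders sum to 4 (valence 4) → 0 H
  atom 6: O, bond orders sum to 2 (valence 2) → 0 H
  atom 7: N, bond orders sum to 1 (valence 3) → 2 H
  atom 8: aromatic c, 2 neighbours → 1 H
  atom 9: aromatic c, 2 neighbours → 1 H
  atom 10: aromatic c, 2 neighbours → 1 H
  atom 11: aromatic c, 3 neighbours → 0 H
  atom 12: aromatic c, 3 neighbours → 0 H
  atom 13: I (halogen, monovalent) → 0 H
  atom 14: aromatic c, 2 neighbours → 1 H
  atom 15: aromatic c, 3 neighbours → 0 H
  atom 16: C, bond orders sum to 4 (valence 4) → 0 H
  atom 17: O, bond orders sum to 2 (valence 2) → 0 H
  atom 18: O, bond orders sum to 2 (valence 2) → 0 H
  atom 19: C, bond orders sum to 1 (valence 4) → 3 H
Total hydrogens: 9.

9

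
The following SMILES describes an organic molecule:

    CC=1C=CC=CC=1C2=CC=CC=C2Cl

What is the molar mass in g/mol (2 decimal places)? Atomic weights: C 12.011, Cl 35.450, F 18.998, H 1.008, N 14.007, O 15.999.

First, the molecular formula is C13H11Cl (counting implicit H from valence).
  C: 13 × 12.011 = 156.143
  Cl: 1 × 35.450 = 35.450
  H: 11 × 1.008 = 11.088
Sum: 13×12.011 + 1×35.450 + 11×1.008 = 202.681 → 202.68 g/mol.

202.68 g/mol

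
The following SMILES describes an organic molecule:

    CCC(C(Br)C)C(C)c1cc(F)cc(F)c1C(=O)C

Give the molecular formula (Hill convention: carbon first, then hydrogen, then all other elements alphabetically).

Walk through each heavy atom and fill implicit hydrogens from standard valence (C 4, N 3, O 2, S 2, halogen 1); for lowercase aromatic atoms, an aromatic c carries 1 H when it has two neighbours and 0 H with three, and aromatic n carries 0 H:
  atom 1: C, bond orders sum to 1 (valence 4) → 3 H
  atom 2: C, bond orders sum to 2 (valence 4) → 2 H
  atom 3: C, bond orders sum to 3 (valence 4) → 1 H
  atom 4: C, bond orders sum to 3 (valence 4) → 1 H
  atom 5: Br (halogen, monovalent) → 0 H
  atom 6: C, bond orders sum to 1 (valence 4) → 3 H
  atom 7: C, bond orders sum to 3 (valence 4) → 1 H
  atom 8: C, bond orders sum to 1 (valence 4) → 3 H
  atom 9: aromatic c, 3 neighbours → 0 H
  atom 10: aromatic c, 2 neighbours → 1 H
  atom 11: aromatic c, 3 neighbours → 0 H
  atom 12: F (halogen, monovalent) → 0 H
  atom 13: aromatic c, 2 neighbours → 1 H
  atom 14: aromatic c, 3 neighbours → 0 H
  atom 15: F (halogen, monovalent) → 0 H
  atom 16: aromatic c, 3 neighbours → 0 H
  atom 17: C, bond orders sum to 4 (valence 4) → 0 H
  atom 18: O, bond orders sum to 2 (valence 2) → 0 H
  atom 19: C, bond orders sum to 1 (valence 4) → 3 H
Totals → C:15, H:19, Br:1, F:2, O:1.
In Hill order: C15H19BrF2O.

C15H19BrF2O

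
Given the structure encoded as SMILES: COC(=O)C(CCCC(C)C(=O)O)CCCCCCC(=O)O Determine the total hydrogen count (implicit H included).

28

Walk through each heavy atom and fill implicit hydrogens from standard valence (C 4, N 3, O 2, S 2, halogen 1):
  atom 1: C, bond orders sum to 1 (valence 4) → 3 H
  atom 2: O, bond orders sum to 2 (valence 2) → 0 H
  atom 3: C, bond orders sum to 4 (valence 4) → 0 H
  atom 4: O, bond orders sum to 2 (valence 2) → 0 H
  atom 5: C, bond orders sum to 3 (valence 4) → 1 H
  atom 6: C, bond orders sum to 2 (valence 4) → 2 H
  atom 7: C, bond orders sum to 2 (valence 4) → 2 H
  atom 8: C, bond orders sum to 2 (valence 4) → 2 H
  atom 9: C, bond orders sum to 3 (valence 4) → 1 H
  atom 10: C, bond orders sum to 1 (valence 4) → 3 H
  atom 11: C, bond orders sum to 4 (valence 4) → 0 H
  atom 12: O, bond orders sum to 2 (valence 2) → 0 H
  atom 13: O, bond orders sum to 1 (valence 2) → 1 H
  atom 14: C, bond orders sum to 2 (valence 4) → 2 H
  atom 15: C, bond orders sum to 2 (valence 4) → 2 H
  atom 16: C, bond orders sum to 2 (valence 4) → 2 H
  atom 17: C, bond orders sum to 2 (valence 4) → 2 H
  atom 18: C, bond orders sum to 2 (valence 4) → 2 H
  atom 19: C, bond orders sum to 2 (valence 4) → 2 H
  atom 20: C, bond orders sum to 4 (valence 4) → 0 H
  atom 21: O, bond orders sum to 2 (valence 2) → 0 H
  atom 22: O, bond orders sum to 1 (valence 2) → 1 H
Total hydrogens: 28.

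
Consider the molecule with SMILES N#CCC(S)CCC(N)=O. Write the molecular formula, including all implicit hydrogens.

Walk through each heavy atom and fill implicit hydrogens from standard valence (C 4, N 3, O 2, S 2, halogen 1):
  atom 1: N, bond orders sum to 3 (valence 3) → 0 H
  atom 2: C, bond orders sum to 4 (valence 4) → 0 H
  atom 3: C, bond orders sum to 2 (valence 4) → 2 H
  atom 4: C, bond orders sum to 3 (valence 4) → 1 H
  atom 5: S, bond orders sum to 1 (valence 2) → 1 H
  atom 6: C, bond orders sum to 2 (valence 4) → 2 H
  atom 7: C, bond orders sum to 2 (valence 4) → 2 H
  atom 8: C, bond orders sum to 4 (valence 4) → 0 H
  atom 9: N, bond orders sum to 1 (valence 3) → 2 H
  atom 10: O, bond orders sum to 2 (valence 2) → 0 H
Totals → C:6, H:10, N:2, O:1, S:1.
In Hill order: C6H10N2OS.

C6H10N2OS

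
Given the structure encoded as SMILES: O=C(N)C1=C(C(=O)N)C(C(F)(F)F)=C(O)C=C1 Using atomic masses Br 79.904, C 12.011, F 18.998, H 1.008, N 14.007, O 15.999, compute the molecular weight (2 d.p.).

248.16 g/mol

First, the molecular formula is C9H7F3N2O3 (counting implicit H from valence).
  C: 9 × 12.011 = 108.099
  F: 3 × 18.998 = 56.994
  H: 7 × 1.008 = 7.056
  N: 2 × 14.007 = 28.014
  O: 3 × 15.999 = 47.997
Sum: 9×12.011 + 3×18.998 + 7×1.008 + 2×14.007 + 3×15.999 = 248.160 → 248.16 g/mol.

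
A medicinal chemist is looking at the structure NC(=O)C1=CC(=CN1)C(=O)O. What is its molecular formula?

Walk through each heavy atom and fill implicit hydrogens from standard valence (C 4, N 3, O 2, S 2, halogen 1):
  atom 1: N, bond orders sum to 1 (valence 3) → 2 H
  atom 2: C, bond orders sum to 4 (valence 4) → 0 H
  atom 3: O, bond orders sum to 2 (valence 2) → 0 H
  atom 4: C, bond orders sum to 4 (valence 4) → 0 H
  atom 5: C, bond orders sum to 3 (valence 4) → 1 H
  atom 6: C, bond orders sum to 4 (valence 4) → 0 H
  atom 7: C, bond orders sum to 3 (valence 4) → 1 H
  atom 8: N, bond orders sum to 2 (valence 3) → 1 H
  atom 9: C, bond orders sum to 4 (valence 4) → 0 H
  atom 10: O, bond orders sum to 2 (valence 2) → 0 H
  atom 11: O, bond orders sum to 1 (valence 2) → 1 H
Totals → C:6, H:6, N:2, O:3.
In Hill order: C6H6N2O3.

C6H6N2O3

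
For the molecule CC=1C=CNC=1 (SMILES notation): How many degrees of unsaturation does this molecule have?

3

Degree of unsaturation = (number of rings) + (number of π bonds).
Ring closures in the SMILES: 1.
π bonds: 2 double bonds (each 1 DoU) → 2 DoU from unsaturation.
Total DoU = 1 + 2 = 3.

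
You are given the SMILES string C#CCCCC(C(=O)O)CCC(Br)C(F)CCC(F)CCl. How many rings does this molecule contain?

0

In SMILES, each pair of matching ring-closure digits denotes one ring-closing bond; the number of such bonds equals the number of independent rings.
Ring-closure bonds here: 0.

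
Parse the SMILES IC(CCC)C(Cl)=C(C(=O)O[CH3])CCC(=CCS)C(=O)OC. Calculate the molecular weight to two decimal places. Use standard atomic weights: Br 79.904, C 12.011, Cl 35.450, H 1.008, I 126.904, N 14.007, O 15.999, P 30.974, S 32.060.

First, the molecular formula is C15H22ClIO4S (counting implicit H from valence).
  C: 15 × 12.011 = 180.165
  Cl: 1 × 35.450 = 35.450
  H: 22 × 1.008 = 22.176
  I: 1 × 126.904 = 126.904
  O: 4 × 15.999 = 63.996
  S: 1 × 32.060 = 32.060
Sum: 15×12.011 + 1×35.450 + 22×1.008 + 1×126.904 + 4×15.999 + 1×32.060 = 460.751 → 460.75 g/mol.

460.75 g/mol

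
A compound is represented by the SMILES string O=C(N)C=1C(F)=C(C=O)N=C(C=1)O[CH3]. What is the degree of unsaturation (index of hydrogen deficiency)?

Molecular formula: C8H7FN2O3.
DoU = (2C + 2 + N − H − X) / 2, where X is the halogen count and O/S are ignored.
    = (2·8 + 2 + 2 − 7 − 1) / 2 = 12 / 2 = 6.

6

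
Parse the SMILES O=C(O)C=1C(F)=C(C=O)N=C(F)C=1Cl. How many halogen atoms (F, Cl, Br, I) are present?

3

Halogen atoms appear at heavy-atom positions 6, 12, 14 (1×Cl, 2×F).
Other groups present: 1 aldehyde, 1 carboxylic acid.
Halogen count: 3.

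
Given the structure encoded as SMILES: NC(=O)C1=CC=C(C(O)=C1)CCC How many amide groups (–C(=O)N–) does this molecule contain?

The amide motif appears at heavy-atom position 2 in the SMILES.
Other groups present: 1 hydroxyl.
Amide count: 1.

1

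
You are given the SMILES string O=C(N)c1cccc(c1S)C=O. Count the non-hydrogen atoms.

Every atom symbol written in the SMILES (organic subset) is one heavy atom; implicit H are not written.
Heavy atoms by element → C:8, N:1, O:2, S:1.
Total: 12.

12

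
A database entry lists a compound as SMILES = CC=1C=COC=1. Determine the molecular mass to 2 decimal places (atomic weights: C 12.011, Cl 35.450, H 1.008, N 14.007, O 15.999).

82.10 g/mol

First, the molecular formula is C5H6O (counting implicit H from valence).
  C: 5 × 12.011 = 60.055
  H: 6 × 1.008 = 6.048
  O: 1 × 15.999 = 15.999
Sum: 5×12.011 + 6×1.008 + 1×15.999 = 82.102 → 82.10 g/mol.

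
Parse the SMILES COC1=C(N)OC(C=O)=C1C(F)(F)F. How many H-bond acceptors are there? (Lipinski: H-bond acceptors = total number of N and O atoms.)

4

N atoms: 1; O atoms: 3.
Lipinski HBA = 1 + 3 = 4.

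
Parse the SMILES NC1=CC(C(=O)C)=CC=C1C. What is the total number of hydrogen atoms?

11

Walk through each heavy atom and fill implicit hydrogens from standard valence (C 4, N 3, O 2, S 2, halogen 1):
  atom 1: N, bond orders sum to 1 (valence 3) → 2 H
  atom 2: C, bond orders sum to 4 (valence 4) → 0 H
  atom 3: C, bond orders sum to 3 (valence 4) → 1 H
  atom 4: C, bond orders sum to 4 (valence 4) → 0 H
  atom 5: C, bond orders sum to 4 (valence 4) → 0 H
  atom 6: O, bond orders sum to 2 (valence 2) → 0 H
  atom 7: C, bond orders sum to 1 (valence 4) → 3 H
  atom 8: C, bond orders sum to 3 (valence 4) → 1 H
  atom 9: C, bond orders sum to 3 (valence 4) → 1 H
  atom 10: C, bond orders sum to 4 (valence 4) → 0 H
  atom 11: C, bond orders sum to 1 (valence 4) → 3 H
Total hydrogens: 11.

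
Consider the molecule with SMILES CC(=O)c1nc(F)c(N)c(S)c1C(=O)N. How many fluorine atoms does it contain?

Scan the SMILES for F atoms (remember two-letter symbols like Cl and Br are single atoms).
Fluorine count: 1.

1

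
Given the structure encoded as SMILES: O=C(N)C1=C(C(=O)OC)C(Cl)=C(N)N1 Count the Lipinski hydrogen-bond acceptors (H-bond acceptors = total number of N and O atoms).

6

N atoms: 3; O atoms: 3.
Lipinski HBA = 3 + 3 = 6.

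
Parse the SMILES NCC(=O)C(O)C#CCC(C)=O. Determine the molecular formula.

Walk through each heavy atom and fill implicit hydrogens from standard valence (C 4, N 3, O 2, S 2, halogen 1):
  atom 1: N, bond orders sum to 1 (valence 3) → 2 H
  atom 2: C, bond orders sum to 2 (valence 4) → 2 H
  atom 3: C, bond orders sum to 4 (valence 4) → 0 H
  atom 4: O, bond orders sum to 2 (valence 2) → 0 H
  atom 5: C, bond orders sum to 3 (valence 4) → 1 H
  atom 6: O, bond orders sum to 1 (valence 2) → 1 H
  atom 7: C, bond orders sum to 4 (valence 4) → 0 H
  atom 8: C, bond orders sum to 4 (valence 4) → 0 H
  atom 9: C, bond orders sum to 2 (valence 4) → 2 H
  atom 10: C, bond orders sum to 4 (valence 4) → 0 H
  atom 11: C, bond orders sum to 1 (valence 4) → 3 H
  atom 12: O, bond orders sum to 2 (valence 2) → 0 H
Totals → C:8, H:11, N:1, O:3.
In Hill order: C8H11NO3.

C8H11NO3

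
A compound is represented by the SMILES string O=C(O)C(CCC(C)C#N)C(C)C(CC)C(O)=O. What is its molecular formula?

Walk through each heavy atom and fill implicit hydrogens from standard valence (C 4, N 3, O 2, S 2, halogen 1):
  atom 1: O, bond orders sum to 2 (valence 2) → 0 H
  atom 2: C, bond orders sum to 4 (valence 4) → 0 H
  atom 3: O, bond orders sum to 1 (valence 2) → 1 H
  atom 4: C, bond orders sum to 3 (valence 4) → 1 H
  atom 5: C, bond orders sum to 2 (valence 4) → 2 H
  atom 6: C, bond orders sum to 2 (valence 4) → 2 H
  atom 7: C, bond orders sum to 3 (valence 4) → 1 H
  atom 8: C, bond orders sum to 1 (valence 4) → 3 H
  atom 9: C, bond orders sum to 4 (valence 4) → 0 H
  atom 10: N, bond orders sum to 3 (valence 3) → 0 H
  atom 11: C, bond orders sum to 3 (valence 4) → 1 H
  atom 12: C, bond orders sum to 1 (valence 4) → 3 H
  atom 13: C, bond orders sum to 3 (valence 4) → 1 H
  atom 14: C, bond orders sum to 2 (valence 4) → 2 H
  atom 15: C, bond orders sum to 1 (valence 4) → 3 H
  atom 16: C, bond orders sum to 4 (valence 4) → 0 H
  atom 17: O, bond orders sum to 1 (valence 2) → 1 H
  atom 18: O, bond orders sum to 2 (valence 2) → 0 H
Totals → C:13, H:21, N:1, O:4.
In Hill order: C13H21NO4.

C13H21NO4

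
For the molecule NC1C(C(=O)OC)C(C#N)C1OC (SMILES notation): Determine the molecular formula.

Walk through each heavy atom and fill implicit hydrogens from standard valence (C 4, N 3, O 2, S 2, halogen 1):
  atom 1: N, bond orders sum to 1 (valence 3) → 2 H
  atom 2: C, bond orders sum to 3 (valence 4) → 1 H
  atom 3: C, bond orders sum to 3 (valence 4) → 1 H
  atom 4: C, bond orders sum to 4 (valence 4) → 0 H
  atom 5: O, bond orders sum to 2 (valence 2) → 0 H
  atom 6: O, bond orders sum to 2 (valence 2) → 0 H
  atom 7: C, bond orders sum to 1 (valence 4) → 3 H
  atom 8: C, bond orders sum to 3 (valence 4) → 1 H
  atom 9: C, bond orders sum to 4 (valence 4) → 0 H
  atom 10: N, bond orders sum to 3 (valence 3) → 0 H
  atom 11: C, bond orders sum to 3 (valence 4) → 1 H
  atom 12: O, bond orders sum to 2 (valence 2) → 0 H
  atom 13: C, bond orders sum to 1 (valence 4) → 3 H
Totals → C:8, H:12, N:2, O:3.

C8H12N2O3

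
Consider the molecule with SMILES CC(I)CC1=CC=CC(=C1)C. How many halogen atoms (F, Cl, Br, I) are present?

Halogen atoms appear at heavy-atom position 3 (1×I).
Halogen count: 1.

1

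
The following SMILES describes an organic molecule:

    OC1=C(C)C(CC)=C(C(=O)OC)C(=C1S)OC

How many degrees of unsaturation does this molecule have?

5

Degree of unsaturation = (number of rings) + (number of π bonds).
Ring closures in the SMILES: 1.
π bonds: 4 double bonds (each 1 DoU) → 4 DoU from unsaturation.
Total DoU = 1 + 4 = 5.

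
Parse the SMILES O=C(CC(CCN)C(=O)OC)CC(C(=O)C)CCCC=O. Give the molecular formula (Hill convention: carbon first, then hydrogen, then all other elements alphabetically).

C15H25NO5

Walk through each heavy atom and fill implicit hydrogens from standard valence (C 4, N 3, O 2, S 2, halogen 1):
  atom 1: O, bond orders sum to 2 (valence 2) → 0 H
  atom 2: C, bond orders sum to 4 (valence 4) → 0 H
  atom 3: C, bond orders sum to 2 (valence 4) → 2 H
  atom 4: C, bond orders sum to 3 (valence 4) → 1 H
  atom 5: C, bond orders sum to 2 (valence 4) → 2 H
  atom 6: C, bond orders sum to 2 (valence 4) → 2 H
  atom 7: N, bond orders sum to 1 (valence 3) → 2 H
  atom 8: C, bond orders sum to 4 (valence 4) → 0 H
  atom 9: O, bond orders sum to 2 (valence 2) → 0 H
  atom 10: O, bond orders sum to 2 (valence 2) → 0 H
  atom 11: C, bond orders sum to 1 (valence 4) → 3 H
  atom 12: C, bond orders sum to 2 (valence 4) → 2 H
  atom 13: C, bond orders sum to 3 (valence 4) → 1 H
  atom 14: C, bond orders sum to 4 (valence 4) → 0 H
  atom 15: O, bond orders sum to 2 (valence 2) → 0 H
  atom 16: C, bond orders sum to 1 (valence 4) → 3 H
  atom 17: C, bond orders sum to 2 (valence 4) → 2 H
  atom 18: C, bond orders sum to 2 (valence 4) → 2 H
  atom 19: C, bond orders sum to 2 (valence 4) → 2 H
  atom 20: C, bond orders sum to 3 (valence 4) → 1 H
  atom 21: O, bond orders sum to 2 (valence 2) → 0 H
Totals → C:15, H:25, N:1, O:5.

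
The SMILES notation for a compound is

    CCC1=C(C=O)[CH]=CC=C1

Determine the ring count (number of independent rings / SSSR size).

In SMILES, each pair of matching ring-closure digits denotes one ring-closing bond; the number of such bonds equals the number of independent rings.
Ring-closure bonds here: 1.

1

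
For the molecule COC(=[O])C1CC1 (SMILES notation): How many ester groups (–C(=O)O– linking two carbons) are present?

The ester motif appears at heavy-atom position 3 in the SMILES.
Ester count: 1.

1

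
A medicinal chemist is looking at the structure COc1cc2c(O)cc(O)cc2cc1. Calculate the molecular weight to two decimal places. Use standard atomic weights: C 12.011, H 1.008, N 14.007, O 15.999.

190.20 g/mol

First, the molecular formula is C11H10O3 (counting implicit H from valence).
  C: 11 × 12.011 = 132.121
  H: 10 × 1.008 = 10.080
  O: 3 × 15.999 = 47.997
Sum: 11×12.011 + 10×1.008 + 3×15.999 = 190.198 → 190.20 g/mol.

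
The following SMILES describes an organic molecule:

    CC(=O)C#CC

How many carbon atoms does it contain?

5

Count every carbon token in the SMILES (each C, including those in ring-closure positions and inside branches).
Carbon count: 5.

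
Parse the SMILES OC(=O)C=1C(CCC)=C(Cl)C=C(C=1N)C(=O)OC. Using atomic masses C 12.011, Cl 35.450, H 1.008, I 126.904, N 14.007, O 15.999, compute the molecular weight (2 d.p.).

First, the molecular formula is C12H14ClNO4 (counting implicit H from valence).
  C: 12 × 12.011 = 144.132
  Cl: 1 × 35.450 = 35.450
  H: 14 × 1.008 = 14.112
  N: 1 × 14.007 = 14.007
  O: 4 × 15.999 = 63.996
Sum: 12×12.011 + 1×35.450 + 14×1.008 + 1×14.007 + 4×15.999 = 271.697 → 271.70 g/mol.

271.70 g/mol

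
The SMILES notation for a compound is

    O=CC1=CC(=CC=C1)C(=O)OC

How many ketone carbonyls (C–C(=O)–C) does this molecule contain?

0

Scan the SMILES for the ketone motif — none present.
Groups that are present: 1 aldehyde, 1 ester.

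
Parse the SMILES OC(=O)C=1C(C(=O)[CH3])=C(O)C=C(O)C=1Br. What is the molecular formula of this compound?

C9H7BrO5

Walk through each heavy atom and fill implicit hydrogens from standard valence (C 4, N 3, O 2, S 2, halogen 1):
  atom 1: O, bond orders sum to 1 (valence 2) → 1 H
  atom 2: C, bond orders sum to 4 (valence 4) → 0 H
  atom 3: O, bond orders sum to 2 (valence 2) → 0 H
  atom 4: C, bond orders sum to 4 (valence 4) → 0 H
  atom 5: C, bond orders sum to 4 (valence 4) → 0 H
  atom 6: C, bond orders sum to 4 (valence 4) → 0 H
  atom 7: O, bond orders sum to 2 (valence 2) → 0 H
  atom 8: C with explicit H count 3
  atom 9: C, bond orders sum to 4 (valence 4) → 0 H
  atom 10: O, bond orders sum to 1 (valence 2) → 1 H
  atom 11: C, bond orders sum to 3 (valence 4) → 1 H
  atom 12: C, bond orders sum to 4 (valence 4) → 0 H
  atom 13: O, bond orders sum to 1 (valence 2) → 1 H
  atom 14: C, bond orders sum to 4 (valence 4) → 0 H
  atom 15: Br (halogen, monovalent) → 0 H
Totals → C:9, H:7, Br:1, O:5.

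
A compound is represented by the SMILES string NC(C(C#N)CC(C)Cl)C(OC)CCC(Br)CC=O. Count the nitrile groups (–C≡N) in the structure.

The nitrile motif appears at heavy-atom position 4 in the SMILES.
Other groups present: 1 aldehyde, 1 ether, 1 primary amine.
Nitrile count: 1.

1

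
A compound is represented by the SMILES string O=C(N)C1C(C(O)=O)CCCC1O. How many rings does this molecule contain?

1

In SMILES, each pair of matching ring-closure digits denotes one ring-closing bond; the number of such bonds equals the number of independent rings.
Ring-closure bonds here: 1.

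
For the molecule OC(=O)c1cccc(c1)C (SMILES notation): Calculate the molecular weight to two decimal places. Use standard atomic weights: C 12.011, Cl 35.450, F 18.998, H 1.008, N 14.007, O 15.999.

First, the molecular formula is C8H8O2 (counting implicit H from valence).
  C: 8 × 12.011 = 96.088
  H: 8 × 1.008 = 8.064
  O: 2 × 15.999 = 31.998
Sum: 8×12.011 + 8×1.008 + 2×15.999 = 136.150 → 136.15 g/mol.

136.15 g/mol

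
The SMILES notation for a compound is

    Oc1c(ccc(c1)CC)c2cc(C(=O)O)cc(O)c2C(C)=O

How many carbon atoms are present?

Count every carbon token in the SMILES (each C, including those in ring-closure positions and inside branches).
Carbon count: 17.

17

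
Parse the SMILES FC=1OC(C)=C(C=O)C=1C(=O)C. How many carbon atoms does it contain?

Count every carbon token in the SMILES (each C, including those in ring-closure positions and inside branches).
Carbon count: 8.

8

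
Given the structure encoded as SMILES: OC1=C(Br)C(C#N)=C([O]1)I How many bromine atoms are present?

Scan the SMILES for Br atoms (remember two-letter symbols like Cl and Br are single atoms).
Bromine count: 1.

1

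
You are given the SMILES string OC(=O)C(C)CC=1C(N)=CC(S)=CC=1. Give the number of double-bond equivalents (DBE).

5

Molecular formula: C10H13NO2S.
DoU = (2C + 2 + N − H − X) / 2, where X is the halogen count and O/S are ignored.
    = (2·10 + 2 + 1 − 13 − 0) / 2 = 10 / 2 = 5.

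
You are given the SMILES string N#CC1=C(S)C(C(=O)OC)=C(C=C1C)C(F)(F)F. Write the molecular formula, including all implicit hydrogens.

C11H8F3NO2S

Walk through each heavy atom and fill implicit hydrogens from standard valence (C 4, N 3, O 2, S 2, halogen 1):
  atom 1: N, bond orders sum to 3 (valence 3) → 0 H
  atom 2: C, bond orders sum to 4 (valence 4) → 0 H
  atom 3: C, bond orders sum to 4 (valence 4) → 0 H
  atom 4: C, bond orders sum to 4 (valence 4) → 0 H
  atom 5: S, bond orders sum to 1 (valence 2) → 1 H
  atom 6: C, bond orders sum to 4 (valence 4) → 0 H
  atom 7: C, bond orders sum to 4 (valence 4) → 0 H
  atom 8: O, bond orders sum to 2 (valence 2) → 0 H
  atom 9: O, bond orders sum to 2 (valence 2) → 0 H
  atom 10: C, bond orders sum to 1 (valence 4) → 3 H
  atom 11: C, bond orders sum to 4 (valence 4) → 0 H
  atom 12: C, bond orders sum to 3 (valence 4) → 1 H
  atom 13: C, bond orders sum to 4 (valence 4) → 0 H
  atom 14: C, bond orders sum to 1 (valence 4) → 3 H
  atom 15: C, bond orders sum to 4 (valence 4) → 0 H
  atom 16: F (halogen, monovalent) → 0 H
  atom 17: F (halogen, monovalent) → 0 H
  atom 18: F (halogen, monovalent) → 0 H
Totals → C:11, H:8, F:3, N:1, O:2, S:1.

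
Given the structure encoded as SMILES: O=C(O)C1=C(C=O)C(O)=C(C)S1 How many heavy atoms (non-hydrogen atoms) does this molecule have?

Every atom symbol written in the SMILES (organic subset) is one heavy atom; implicit H are not written.
Heavy atoms by element → C:7, O:4, S:1.
Total: 12.

12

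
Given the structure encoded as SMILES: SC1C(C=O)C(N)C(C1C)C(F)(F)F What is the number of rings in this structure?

In SMILES, each pair of matching ring-closure digits denotes one ring-closing bond; the number of such bonds equals the number of independent rings.
Ring-closure bonds here: 1.

1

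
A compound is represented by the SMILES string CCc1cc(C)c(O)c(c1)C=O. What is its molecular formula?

Walk through each heavy atom and fill implicit hydrogens from standard valence (C 4, N 3, O 2, S 2, halogen 1); for lowercase aromatic atoms, an aromatic c carries 1 H when it has two neighbours and 0 H with three, and aromatic n carries 0 H:
  atom 1: C, bond orders sum to 1 (valence 4) → 3 H
  atom 2: C, bond orders sum to 2 (valence 4) → 2 H
  atom 3: aromatic c, 3 neighbours → 0 H
  atom 4: aromatic c, 2 neighbours → 1 H
  atom 5: aromatic c, 3 neighbours → 0 H
  atom 6: C, bond orders sum to 1 (valence 4) → 3 H
  atom 7: aromatic c, 3 neighbours → 0 H
  atom 8: O, bond orders sum to 1 (valence 2) → 1 H
  atom 9: aromatic c, 3 neighbours → 0 H
  atom 10: aromatic c, 2 neighbours → 1 H
  atom 11: C, bond orders sum to 3 (valence 4) → 1 H
  atom 12: O, bond orders sum to 2 (valence 2) → 0 H
Totals → C:10, H:12, O:2.
In Hill order: C10H12O2.

C10H12O2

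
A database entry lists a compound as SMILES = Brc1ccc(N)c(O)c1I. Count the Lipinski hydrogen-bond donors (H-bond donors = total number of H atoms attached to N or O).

3

Donors: find every N or O and count the H atoms it carries.
  atom 6 (N): bond orders sum to 1 → 2 H
  atom 8 (O): bond orders sum to 1 → 1 H
Lipinski HBD = 3.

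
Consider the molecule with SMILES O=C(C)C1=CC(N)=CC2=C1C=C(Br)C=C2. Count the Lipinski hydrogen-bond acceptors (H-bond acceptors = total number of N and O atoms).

N atoms: 1; O atoms: 1.
Lipinski HBA = 1 + 1 = 2.

2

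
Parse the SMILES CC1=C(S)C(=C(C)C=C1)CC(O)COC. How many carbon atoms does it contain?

12

Count every carbon token in the SMILES (each C, including those in ring-closure positions and inside branches).
Carbon count: 12.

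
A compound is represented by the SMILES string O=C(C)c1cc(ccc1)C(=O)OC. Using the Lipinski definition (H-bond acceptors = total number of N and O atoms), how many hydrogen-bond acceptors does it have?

3

N atoms: 0; O atoms: 3.
Lipinski HBA = 0 + 3 = 3.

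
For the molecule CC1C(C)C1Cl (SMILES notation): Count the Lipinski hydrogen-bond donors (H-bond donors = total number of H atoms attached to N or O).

Donors: find every N or O and count the H atoms it carries.
  (no N or O atoms present)
Lipinski HBD = 0.

0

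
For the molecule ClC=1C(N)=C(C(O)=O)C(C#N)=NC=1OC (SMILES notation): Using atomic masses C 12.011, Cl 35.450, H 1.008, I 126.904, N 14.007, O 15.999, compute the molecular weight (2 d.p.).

227.60 g/mol

First, the molecular formula is C8H6ClN3O3 (counting implicit H from valence).
  C: 8 × 12.011 = 96.088
  Cl: 1 × 35.450 = 35.450
  H: 6 × 1.008 = 6.048
  N: 3 × 14.007 = 42.021
  O: 3 × 15.999 = 47.997
Sum: 8×12.011 + 1×35.450 + 6×1.008 + 3×14.007 + 3×15.999 = 227.604 → 227.60 g/mol.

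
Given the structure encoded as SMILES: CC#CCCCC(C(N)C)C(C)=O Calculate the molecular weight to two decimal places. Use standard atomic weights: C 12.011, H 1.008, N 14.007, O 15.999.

First, the molecular formula is C11H19NO (counting implicit H from valence).
  C: 11 × 12.011 = 132.121
  H: 19 × 1.008 = 19.152
  N: 1 × 14.007 = 14.007
  O: 1 × 15.999 = 15.999
Sum: 11×12.011 + 19×1.008 + 1×14.007 + 1×15.999 = 181.279 → 181.28 g/mol.

181.28 g/mol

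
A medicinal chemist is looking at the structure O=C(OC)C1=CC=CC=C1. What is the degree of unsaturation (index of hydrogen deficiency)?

Degree of unsaturation = (number of rings) + (number of π bonds).
Ring closures in the SMILES: 1.
π bonds: 4 double bonds (each 1 DoU) → 4 DoU from unsaturation.
Total DoU = 1 + 4 = 5.

5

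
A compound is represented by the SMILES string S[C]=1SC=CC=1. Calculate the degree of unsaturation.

Degree of unsaturation = (number of rings) + (number of π bonds).
Ring closures in the SMILES: 1.
π bonds: 2 double bonds (each 1 DoU) → 2 DoU from unsaturation.
Total DoU = 1 + 2 = 3.

3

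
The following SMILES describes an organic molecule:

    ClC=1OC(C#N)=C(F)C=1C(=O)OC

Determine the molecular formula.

C7H3ClFNO3

Walk through each heavy atom and fill implicit hydrogens from standard valence (C 4, N 3, O 2, S 2, halogen 1):
  atom 1: Cl (halogen, monovalent) → 0 H
  atom 2: C, bond orders sum to 4 (valence 4) → 0 H
  atom 3: O, bond orders sum to 2 (valence 2) → 0 H
  atom 4: C, bond orders sum to 4 (valence 4) → 0 H
  atom 5: C, bond orders sum to 4 (valence 4) → 0 H
  atom 6: N, bond orders sum to 3 (valence 3) → 0 H
  atom 7: C, bond orders sum to 4 (valence 4) → 0 H
  atom 8: F (halogen, monovalent) → 0 H
  atom 9: C, bond orders sum to 4 (valence 4) → 0 H
  atom 10: C, bond orders sum to 4 (valence 4) → 0 H
  atom 11: O, bond orders sum to 2 (valence 2) → 0 H
  atom 12: O, bond orders sum to 2 (valence 2) → 0 H
  atom 13: C, bond orders sum to 1 (valence 4) → 3 H
Totals → C:7, H:3, Cl:1, F:1, N:1, O:3.
In Hill order: C7H3ClFNO3.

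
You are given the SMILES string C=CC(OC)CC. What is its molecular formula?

Walk through each heavy atom and fill implicit hydrogens from standard valence (C 4, N 3, O 2, S 2, halogen 1):
  atom 1: C, bond orders sum to 2 (valence 4) → 2 H
  atom 2: C, bond orders sum to 3 (valence 4) → 1 H
  atom 3: C, bond orders sum to 3 (valence 4) → 1 H
  atom 4: O, bond orders sum to 2 (valence 2) → 0 H
  atom 5: C, bond orders sum to 1 (valence 4) → 3 H
  atom 6: C, bond orders sum to 2 (valence 4) → 2 H
  atom 7: C, bond orders sum to 1 (valence 4) → 3 H
Totals → C:6, H:12, O:1.
In Hill order: C6H12O.

C6H12O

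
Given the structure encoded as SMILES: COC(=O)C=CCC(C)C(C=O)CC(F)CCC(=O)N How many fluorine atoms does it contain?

Scan the SMILES for F atoms (remember two-letter symbols like Cl and Br are single atoms).
Fluorine count: 1.

1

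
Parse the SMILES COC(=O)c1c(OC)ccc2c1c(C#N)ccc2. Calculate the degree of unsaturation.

10

Molecular formula: C14H11NO3.
DoU = (2C + 2 + N − H − X) / 2, where X is the halogen count and O/S are ignored.
    = (2·14 + 2 + 1 − 11 − 0) / 2 = 20 / 2 = 10.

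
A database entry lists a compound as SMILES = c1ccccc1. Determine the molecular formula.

C6H6

Walk through each heavy atom and fill implicit hydrogens from standard valence (C 4, N 3, O 2, S 2, halogen 1); for lowercase aromatic atoms, an aromatic c carries 1 H when it has two neighbours and 0 H with three, and aromatic n carries 0 H:
  atom 1: aromatic c, 2 neighbours → 1 H
  atom 2: aromatic c, 2 neighbours → 1 H
  atom 3: aromatic c, 2 neighbours → 1 H
  atom 4: aromatic c, 2 neighbours → 1 H
  atom 5: aromatic c, 2 neighbours → 1 H
  atom 6: aromatic c, 2 neighbours → 1 H
Totals → C:6, H:6.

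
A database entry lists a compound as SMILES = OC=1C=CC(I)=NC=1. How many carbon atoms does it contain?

5

Count every carbon token in the SMILES (each C, including those in ring-closure positions and inside branches).
Carbon count: 5.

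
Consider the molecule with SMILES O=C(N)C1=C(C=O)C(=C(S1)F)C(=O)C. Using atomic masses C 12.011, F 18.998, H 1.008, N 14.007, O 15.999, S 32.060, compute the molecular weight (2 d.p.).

215.20 g/mol

First, the molecular formula is C8H6FNO3S (counting implicit H from valence).
  C: 8 × 12.011 = 96.088
  F: 1 × 18.998 = 18.998
  H: 6 × 1.008 = 6.048
  N: 1 × 14.007 = 14.007
  O: 3 × 15.999 = 47.997
  S: 1 × 32.060 = 32.060
Sum: 8×12.011 + 1×18.998 + 6×1.008 + 1×14.007 + 3×15.999 + 1×32.060 = 215.198 → 215.20 g/mol.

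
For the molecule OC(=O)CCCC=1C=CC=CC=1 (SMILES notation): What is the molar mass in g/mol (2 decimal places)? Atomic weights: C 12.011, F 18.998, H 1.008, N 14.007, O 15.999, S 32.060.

164.20 g/mol

First, the molecular formula is C10H12O2 (counting implicit H from valence).
  C: 10 × 12.011 = 120.110
  H: 12 × 1.008 = 12.096
  O: 2 × 15.999 = 31.998
Sum: 10×12.011 + 12×1.008 + 2×15.999 = 164.204 → 164.20 g/mol.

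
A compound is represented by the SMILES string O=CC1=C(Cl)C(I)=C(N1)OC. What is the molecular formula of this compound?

Walk through each heavy atom and fill implicit hydrogens from standard valence (C 4, N 3, O 2, S 2, halogen 1):
  atom 1: O, bond orders sum to 2 (valence 2) → 0 H
  atom 2: C, bond orders sum to 3 (valence 4) → 1 H
  atom 3: C, bond orders sum to 4 (valence 4) → 0 H
  atom 4: C, bond orders sum to 4 (valence 4) → 0 H
  atom 5: Cl (halogen, monovalent) → 0 H
  atom 6: C, bond orders sum to 4 (valence 4) → 0 H
  atom 7: I (halogen, monovalent) → 0 H
  atom 8: C, bond orders sum to 4 (valence 4) → 0 H
  atom 9: N, bond orders sum to 2 (valence 3) → 1 H
  atom 10: O, bond orders sum to 2 (valence 2) → 0 H
  atom 11: C, bond orders sum to 1 (valence 4) → 3 H
Totals → C:6, H:5, Cl:1, I:1, N:1, O:2.
In Hill order: C6H5ClINO2.

C6H5ClINO2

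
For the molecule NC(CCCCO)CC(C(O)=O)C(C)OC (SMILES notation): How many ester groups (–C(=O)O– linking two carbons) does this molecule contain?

0

Scan the SMILES for the ester motif — none present.
Groups that are present: 1 carboxylic acid, 1 ether, 1 hydroxyl, 1 primary amine.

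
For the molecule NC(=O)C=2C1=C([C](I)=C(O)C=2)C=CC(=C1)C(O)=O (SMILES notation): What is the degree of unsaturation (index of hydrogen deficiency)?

Degree of unsaturation = (number of rings) + (number of π bonds).
Ring closures in the SMILES: 2.
π bonds: 7 double bonds (each 1 DoU) → 7 DoU from unsaturation.
Total DoU = 2 + 7 = 9.

9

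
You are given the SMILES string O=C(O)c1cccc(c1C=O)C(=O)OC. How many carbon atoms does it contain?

Count every carbon token in the SMILES (each C, including those in ring-closure positions and inside branches).
Carbon count: 10.

10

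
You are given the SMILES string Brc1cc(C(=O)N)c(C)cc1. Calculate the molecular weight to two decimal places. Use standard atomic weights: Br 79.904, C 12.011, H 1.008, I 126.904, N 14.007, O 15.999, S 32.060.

214.06 g/mol

First, the molecular formula is C8H8BrNO (counting implicit H from valence).
  Br: 1 × 79.904 = 79.904
  C: 8 × 12.011 = 96.088
  H: 8 × 1.008 = 8.064
  N: 1 × 14.007 = 14.007
  O: 1 × 15.999 = 15.999
Sum: 1×79.904 + 8×12.011 + 8×1.008 + 1×14.007 + 1×15.999 = 214.062 → 214.06 g/mol.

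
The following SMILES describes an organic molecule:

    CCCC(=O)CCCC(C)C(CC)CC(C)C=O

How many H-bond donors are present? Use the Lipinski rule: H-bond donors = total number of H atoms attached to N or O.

Donors: find every N or O and count the H atoms it carries.
  atom 5 (O): bond orders sum to 2 → 0 H
  atom 18 (O): bond orders sum to 2 → 0 H
Lipinski HBD = 0.

0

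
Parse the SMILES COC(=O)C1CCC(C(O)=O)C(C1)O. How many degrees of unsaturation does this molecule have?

3

Degree of unsaturation = (number of rings) + (number of π bonds).
Ring closures in the SMILES: 1.
π bonds: 2 double bonds (each 1 DoU) → 2 DoU from unsaturation.
Total DoU = 1 + 2 = 3.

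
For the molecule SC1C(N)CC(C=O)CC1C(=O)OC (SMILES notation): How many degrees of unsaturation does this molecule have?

Degree of unsaturation = (number of rings) + (number of π bonds).
Ring closures in the SMILES: 1.
π bonds: 2 double bonds (each 1 DoU) → 2 DoU from unsaturation.
Total DoU = 1 + 2 = 3.

3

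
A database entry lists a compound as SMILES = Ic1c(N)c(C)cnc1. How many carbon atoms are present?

6

Count every carbon token in the SMILES (each C, including those in ring-closure positions and inside branches).
Carbon count: 6.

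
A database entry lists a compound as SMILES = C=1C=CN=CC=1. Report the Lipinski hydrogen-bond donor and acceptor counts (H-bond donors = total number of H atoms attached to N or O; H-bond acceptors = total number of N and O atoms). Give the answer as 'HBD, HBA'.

0, 1

Donors: find every N or O and count the H atoms it carries.
  atom 4 (N): bond orders sum to 3 → 0 H
Lipinski HBD = 0.
Acceptors: N atoms = 1, O atoms = 0 → HBA = 1.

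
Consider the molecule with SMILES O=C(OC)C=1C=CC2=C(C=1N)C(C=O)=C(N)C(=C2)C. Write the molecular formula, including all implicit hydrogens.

Walk through each heavy atom and fill implicit hydrogens from standard valence (C 4, N 3, O 2, S 2, halogen 1):
  atom 1: O, bond orders sum to 2 (valence 2) → 0 H
  atom 2: C, bond orders sum to 4 (valence 4) → 0 H
  atom 3: O, bond orders sum to 2 (valence 2) → 0 H
  atom 4: C, bond orders sum to 1 (valence 4) → 3 H
  atom 5: C, bond orders sum to 4 (valence 4) → 0 H
  atom 6: C, bond orders sum to 3 (valence 4) → 1 H
  atom 7: C, bond orders sum to 3 (valence 4) → 1 H
  atom 8: C, bond orders sum to 4 (valence 4) → 0 H
  atom 9: C, bond orders sum to 4 (valence 4) → 0 H
  atom 10: C, bond orders sum to 4 (valence 4) → 0 H
  atom 11: N, bond orders sum to 1 (valence 3) → 2 H
  atom 12: C, bond orders sum to 4 (valence 4) → 0 H
  atom 13: C, bond orders sum to 3 (valence 4) → 1 H
  atom 14: O, bond orders sum to 2 (valence 2) → 0 H
  atom 15: C, bond orders sum to 4 (valence 4) → 0 H
  atom 16: N, bond orders sum to 1 (valence 3) → 2 H
  atom 17: C, bond orders sum to 4 (valence 4) → 0 H
  atom 18: C, bond orders sum to 3 (valence 4) → 1 H
  atom 19: C, bond orders sum to 1 (valence 4) → 3 H
Totals → C:14, H:14, N:2, O:3.
In Hill order: C14H14N2O3.

C14H14N2O3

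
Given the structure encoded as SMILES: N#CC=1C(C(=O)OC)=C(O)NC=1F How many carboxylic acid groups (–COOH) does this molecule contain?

0

Scan the SMILES for the carboxylic acid motif — none present.
Groups that are present: 1 ester, 1 hydroxyl, 1 nitrile.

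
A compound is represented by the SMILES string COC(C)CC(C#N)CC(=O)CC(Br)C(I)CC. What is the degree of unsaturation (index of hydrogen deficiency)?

Molecular formula: C13H21BrINO2.
DoU = (2C + 2 + N − H − X) / 2, where X is the halogen count and O/S are ignored.
    = (2·13 + 2 + 1 − 21 − 2) / 2 = 6 / 2 = 3.

3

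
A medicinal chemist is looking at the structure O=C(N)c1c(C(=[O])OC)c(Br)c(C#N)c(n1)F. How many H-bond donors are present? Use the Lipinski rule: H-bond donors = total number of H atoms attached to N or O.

Donors: find every N or O and count the H atoms it carries.
  atom 1 (O): bond orders sum to 2 → 0 H
  atom 3 (N): bond orders sum to 1 → 2 H
  atom 7 (O): bond orders sum to 2 → 0 H
  atom 8 (O): bond orders sum to 2 → 0 H
  atom 14 (N): bond orders sum to 3 → 0 H
  atom 16 (N): bond orders sum to 3 → 0 H
Lipinski HBD = 2.

2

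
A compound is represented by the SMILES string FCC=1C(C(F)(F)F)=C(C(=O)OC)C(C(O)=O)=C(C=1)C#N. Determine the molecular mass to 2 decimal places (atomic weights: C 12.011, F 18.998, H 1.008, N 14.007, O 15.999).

First, the molecular formula is C12H7F4NO4 (counting implicit H from valence).
  C: 12 × 12.011 = 144.132
  F: 4 × 18.998 = 75.992
  H: 7 × 1.008 = 7.056
  N: 1 × 14.007 = 14.007
  O: 4 × 15.999 = 63.996
Sum: 12×12.011 + 4×18.998 + 7×1.008 + 1×14.007 + 4×15.999 = 305.183 → 305.18 g/mol.

305.18 g/mol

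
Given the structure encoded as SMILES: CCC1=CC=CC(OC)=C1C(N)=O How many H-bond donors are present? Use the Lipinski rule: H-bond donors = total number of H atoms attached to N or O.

Donors: find every N or O and count the H atoms it carries.
  atom 8 (O): bond orders sum to 2 → 0 H
  atom 12 (N): bond orders sum to 1 → 2 H
  atom 13 (O): bond orders sum to 2 → 0 H
Lipinski HBD = 2.

2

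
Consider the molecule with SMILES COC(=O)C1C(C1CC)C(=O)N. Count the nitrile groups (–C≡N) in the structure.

0

Scan the SMILES for the nitrile motif — none present.
Groups that are present: 1 amide, 1 ester.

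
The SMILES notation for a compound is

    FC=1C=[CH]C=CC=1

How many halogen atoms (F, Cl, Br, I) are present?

1

Halogen atoms appear at heavy-atom position 1 (1×F).
Halogen count: 1.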